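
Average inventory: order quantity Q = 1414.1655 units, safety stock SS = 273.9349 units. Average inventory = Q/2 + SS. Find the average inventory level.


Q/2 = 707.0828
Avg = 707.0828 + 273.9349 = 981.0177

981.0177 units


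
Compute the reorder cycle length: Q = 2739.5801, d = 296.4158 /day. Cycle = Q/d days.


Cycle = 2739.5801 / 296.4158 = 9.2424

9.2424 days


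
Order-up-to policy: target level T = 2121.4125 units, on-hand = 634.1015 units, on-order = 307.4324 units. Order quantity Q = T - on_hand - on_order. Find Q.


Inventory position = OH + OO = 634.1015 + 307.4324 = 941.5339
Q = 2121.4125 - 941.5339 = 1179.8786

1179.8786 units


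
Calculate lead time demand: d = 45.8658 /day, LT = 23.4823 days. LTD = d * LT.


LTD = 45.8658 * 23.4823 = 1077.0345

1077.0345 units


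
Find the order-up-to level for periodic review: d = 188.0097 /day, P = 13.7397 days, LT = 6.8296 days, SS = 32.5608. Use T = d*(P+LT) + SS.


P + LT = 20.5693
d*(P+LT) = 188.0097 * 20.5693 = 3867.2279
T = 3867.2279 + 32.5608 = 3899.7887

3899.7887 units


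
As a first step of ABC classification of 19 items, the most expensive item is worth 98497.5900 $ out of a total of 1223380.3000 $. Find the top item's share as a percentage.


Top item = 98497.5900
Total = 1223380.3000
Percentage = 98497.5900 / 1223380.3000 * 100 = 8.0513

8.0513%


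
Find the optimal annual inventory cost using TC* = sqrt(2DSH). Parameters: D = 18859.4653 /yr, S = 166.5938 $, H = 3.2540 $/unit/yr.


2*D*S*H = 20447289.8968
TC* = sqrt(20447289.8968) = 4521.8680

4521.8680 $/yr


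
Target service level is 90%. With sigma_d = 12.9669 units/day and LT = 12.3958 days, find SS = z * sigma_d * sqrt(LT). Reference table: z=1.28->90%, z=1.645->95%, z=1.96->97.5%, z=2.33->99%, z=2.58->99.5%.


From the table, SL = 90% corresponds to z = 1.28
sqrt(LT) = sqrt(12.3958) = 3.5208
SS = 1.28 * 12.9669 * 3.5208 = 58.4364

58.4364 units


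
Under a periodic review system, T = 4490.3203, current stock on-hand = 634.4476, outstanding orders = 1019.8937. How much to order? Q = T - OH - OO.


Inventory position = OH + OO = 634.4476 + 1019.8937 = 1654.3413
Q = 4490.3203 - 1654.3413 = 2835.9790

2835.9790 units


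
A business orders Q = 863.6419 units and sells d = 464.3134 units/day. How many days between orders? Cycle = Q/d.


Cycle = 863.6419 / 464.3134 = 1.8600

1.8600 days


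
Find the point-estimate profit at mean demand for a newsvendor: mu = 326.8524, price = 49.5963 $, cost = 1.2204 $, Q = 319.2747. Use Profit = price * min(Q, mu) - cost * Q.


Sales at mu = min(319.2747, 326.8524) = 319.2747
Revenue = 49.5963 * 319.2747 = 15834.8438
Total cost = 1.2204 * 319.2747 = 389.6428
Profit = 15834.8438 - 389.6428 = 15445.2010

15445.2010 $


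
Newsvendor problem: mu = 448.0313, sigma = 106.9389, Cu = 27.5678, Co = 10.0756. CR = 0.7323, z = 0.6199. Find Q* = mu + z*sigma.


CR = Cu/(Cu+Co) = 27.5678/(27.5678+10.0756) = 0.7323
z = 0.6199
Q* = 448.0313 + 0.6199 * 106.9389 = 514.3227

514.3227 units


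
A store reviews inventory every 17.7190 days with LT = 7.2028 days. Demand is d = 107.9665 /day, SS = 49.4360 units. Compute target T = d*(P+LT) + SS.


P + LT = 24.9218
d*(P+LT) = 107.9665 * 24.9218 = 2690.7195
T = 2690.7195 + 49.4360 = 2740.1555

2740.1555 units


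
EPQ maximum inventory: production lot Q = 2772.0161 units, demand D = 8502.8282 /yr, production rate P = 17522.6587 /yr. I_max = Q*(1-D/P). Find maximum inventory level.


D/P = 0.4852
1 - D/P = 0.5148
I_max = 2772.0161 * 0.5148 = 1426.9019

1426.9019 units


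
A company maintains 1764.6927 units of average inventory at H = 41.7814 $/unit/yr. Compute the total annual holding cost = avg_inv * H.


Cost = 1764.6927 * 41.7814 = 73731.3316

73731.3316 $/yr


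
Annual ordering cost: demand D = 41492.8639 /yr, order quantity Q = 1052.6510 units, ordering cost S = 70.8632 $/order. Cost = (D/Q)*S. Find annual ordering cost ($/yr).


Number of orders = D/Q = 39.4175
Cost = 39.4175 * 70.8632 = 2793.2497

2793.2497 $/yr


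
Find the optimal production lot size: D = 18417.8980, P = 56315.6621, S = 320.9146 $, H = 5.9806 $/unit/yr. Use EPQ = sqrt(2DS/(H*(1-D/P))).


1 - D/P = 1 - 0.3270 = 0.6730
H*(1-D/P) = 4.0247
2DS = 11821144.7390
EPQ = sqrt(2937178.7989) = 1713.8199

1713.8199 units


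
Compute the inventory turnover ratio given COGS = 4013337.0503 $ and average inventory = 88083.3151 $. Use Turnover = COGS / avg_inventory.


Turnover = 4013337.0503 / 88083.3151 = 45.5630

45.5630


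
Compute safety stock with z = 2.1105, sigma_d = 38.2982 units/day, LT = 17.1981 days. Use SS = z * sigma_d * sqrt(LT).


sqrt(LT) = sqrt(17.1981) = 4.1471
SS = 2.1105 * 38.2982 * 4.1471 = 335.2000

335.2000 units


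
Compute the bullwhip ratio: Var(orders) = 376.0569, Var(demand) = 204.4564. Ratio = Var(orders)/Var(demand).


BW = 376.0569 / 204.4564 = 1.8393

1.8393


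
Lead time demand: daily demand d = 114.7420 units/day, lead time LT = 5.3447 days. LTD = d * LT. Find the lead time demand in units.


LTD = 114.7420 * 5.3447 = 613.2616

613.2616 units


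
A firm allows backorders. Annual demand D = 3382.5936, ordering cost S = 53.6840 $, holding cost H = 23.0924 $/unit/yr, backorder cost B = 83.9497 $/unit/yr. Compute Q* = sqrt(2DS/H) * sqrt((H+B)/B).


sqrt(2DS/H) = 125.4087
sqrt((H+B)/B) = 1.1292
Q* = 125.4087 * 1.1292 = 141.6105

141.6105 units


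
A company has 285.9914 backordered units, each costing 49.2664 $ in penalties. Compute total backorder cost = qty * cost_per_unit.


Total = 285.9914 * 49.2664 = 14089.7667

14089.7667 $


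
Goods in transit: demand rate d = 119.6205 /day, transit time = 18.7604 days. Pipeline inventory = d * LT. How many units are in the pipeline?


Pipeline = 119.6205 * 18.7604 = 2244.1284

2244.1284 units


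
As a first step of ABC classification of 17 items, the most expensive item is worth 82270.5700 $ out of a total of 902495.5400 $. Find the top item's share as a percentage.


Top item = 82270.5700
Total = 902495.5400
Percentage = 82270.5700 / 902495.5400 * 100 = 9.1159

9.1159%


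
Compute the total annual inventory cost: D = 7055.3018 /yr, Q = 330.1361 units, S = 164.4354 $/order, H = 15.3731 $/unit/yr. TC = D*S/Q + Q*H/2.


Ordering cost = D*S/Q = 3514.1306
Holding cost = Q*H/2 = 2537.6076
TC = 3514.1306 + 2537.6076 = 6051.7382

6051.7382 $/yr


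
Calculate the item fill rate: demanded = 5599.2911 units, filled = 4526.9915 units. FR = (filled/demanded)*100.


FR = 4526.9915 / 5599.2911 * 100 = 80.8494

80.8494%


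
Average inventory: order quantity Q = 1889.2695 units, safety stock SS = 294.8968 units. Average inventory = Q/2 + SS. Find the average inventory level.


Q/2 = 944.6348
Avg = 944.6348 + 294.8968 = 1239.5316

1239.5316 units


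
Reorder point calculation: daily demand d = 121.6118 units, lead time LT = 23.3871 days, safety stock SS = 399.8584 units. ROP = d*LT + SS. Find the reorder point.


d*LT = 121.6118 * 23.3871 = 2844.1473
ROP = 2844.1473 + 399.8584 = 3244.0057

3244.0057 units


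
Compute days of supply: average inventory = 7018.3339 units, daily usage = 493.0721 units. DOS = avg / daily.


DOS = 7018.3339 / 493.0721 = 14.2339

14.2339 days


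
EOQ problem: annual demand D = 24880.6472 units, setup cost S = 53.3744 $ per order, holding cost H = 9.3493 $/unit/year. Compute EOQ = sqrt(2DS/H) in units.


2*D*S = 2 * 24880.6472 * 53.3744 = 2655979.2318
2*D*S/H = 284083.2182
EOQ = sqrt(284083.2182) = 532.9946

532.9946 units


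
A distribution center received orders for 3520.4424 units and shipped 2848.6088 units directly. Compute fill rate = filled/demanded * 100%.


FR = 2848.6088 / 3520.4424 * 100 = 80.9162

80.9162%


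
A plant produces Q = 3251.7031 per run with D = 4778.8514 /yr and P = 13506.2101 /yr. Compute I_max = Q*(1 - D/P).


D/P = 0.3538
1 - D/P = 0.6462
I_max = 3251.7031 * 0.6462 = 2101.1653

2101.1653 units


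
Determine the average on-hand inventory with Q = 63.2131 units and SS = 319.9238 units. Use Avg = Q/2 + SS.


Q/2 = 31.6065
Avg = 31.6065 + 319.9238 = 351.5303

351.5303 units


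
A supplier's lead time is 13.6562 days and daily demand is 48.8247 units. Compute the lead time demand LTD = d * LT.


LTD = 48.8247 * 13.6562 = 666.7599

666.7599 units


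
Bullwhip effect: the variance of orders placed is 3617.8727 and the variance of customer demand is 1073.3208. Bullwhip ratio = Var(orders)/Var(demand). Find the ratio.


BW = 3617.8727 / 1073.3208 = 3.3707

3.3707


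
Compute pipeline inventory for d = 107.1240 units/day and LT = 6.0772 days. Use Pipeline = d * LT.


Pipeline = 107.1240 * 6.0772 = 651.0140

651.0140 units


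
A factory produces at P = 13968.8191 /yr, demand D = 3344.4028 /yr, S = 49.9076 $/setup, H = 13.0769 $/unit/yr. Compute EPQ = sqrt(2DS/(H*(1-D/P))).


1 - D/P = 1 - 0.2394 = 0.7606
H*(1-D/P) = 9.9460
2DS = 333822.2344
EPQ = sqrt(33563.3321) = 183.2030

183.2030 units


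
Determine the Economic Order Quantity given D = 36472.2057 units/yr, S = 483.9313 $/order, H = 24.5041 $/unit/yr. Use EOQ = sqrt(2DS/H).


2*D*S = 2 * 36472.2057 * 483.9313 = 35300083.8365
2*D*S/H = 1440578.6720
EOQ = sqrt(1440578.6720) = 1200.2411

1200.2411 units


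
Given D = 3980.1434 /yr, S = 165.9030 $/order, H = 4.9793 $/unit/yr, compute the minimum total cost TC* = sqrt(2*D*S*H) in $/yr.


2*D*S*H = 6575840.1509
TC* = sqrt(6575840.1509) = 2564.3401

2564.3401 $/yr


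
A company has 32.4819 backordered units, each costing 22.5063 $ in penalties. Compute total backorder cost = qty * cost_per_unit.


Total = 32.4819 * 22.5063 = 731.0474

731.0474 $


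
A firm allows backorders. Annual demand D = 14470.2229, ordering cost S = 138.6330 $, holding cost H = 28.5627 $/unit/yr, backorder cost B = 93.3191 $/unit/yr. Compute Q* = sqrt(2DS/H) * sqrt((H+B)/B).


sqrt(2DS/H) = 374.7885
sqrt((H+B)/B) = 1.1428
Q* = 374.7885 * 1.1428 = 428.3221

428.3221 units


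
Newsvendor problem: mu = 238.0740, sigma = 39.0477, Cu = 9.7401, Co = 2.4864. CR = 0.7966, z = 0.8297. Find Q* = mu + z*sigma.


CR = Cu/(Cu+Co) = 9.7401/(9.7401+2.4864) = 0.7966
z = 0.8297
Q* = 238.0740 + 0.8297 * 39.0477 = 270.4719

270.4719 units


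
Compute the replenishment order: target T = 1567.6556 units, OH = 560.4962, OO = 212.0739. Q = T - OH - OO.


Inventory position = OH + OO = 560.4962 + 212.0739 = 772.5701
Q = 1567.6556 - 772.5701 = 795.0855

795.0855 units


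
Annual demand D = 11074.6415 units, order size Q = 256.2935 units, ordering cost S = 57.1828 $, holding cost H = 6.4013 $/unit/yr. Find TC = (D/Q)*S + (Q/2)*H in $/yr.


Ordering cost = D*S/Q = 2470.9133
Holding cost = Q*H/2 = 820.3058
TC = 2470.9133 + 820.3058 = 3291.2191

3291.2191 $/yr


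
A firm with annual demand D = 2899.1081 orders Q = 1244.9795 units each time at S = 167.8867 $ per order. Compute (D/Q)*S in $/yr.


Number of orders = D/Q = 2.3286
Cost = 2.3286 * 167.8867 = 390.9476

390.9476 $/yr


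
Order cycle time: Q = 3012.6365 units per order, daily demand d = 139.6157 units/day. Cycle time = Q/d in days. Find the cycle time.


Cycle = 3012.6365 / 139.6157 = 21.5781

21.5781 days


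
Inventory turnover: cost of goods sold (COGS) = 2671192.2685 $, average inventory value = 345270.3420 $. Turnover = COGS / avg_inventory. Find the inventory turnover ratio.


Turnover = 2671192.2685 / 345270.3420 = 7.7365

7.7365


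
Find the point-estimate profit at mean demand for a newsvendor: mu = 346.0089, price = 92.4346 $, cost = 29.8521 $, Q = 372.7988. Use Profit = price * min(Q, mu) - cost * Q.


Sales at mu = min(372.7988, 346.0089) = 346.0089
Revenue = 92.4346 * 346.0089 = 31983.1943
Total cost = 29.8521 * 372.7988 = 11128.8271
Profit = 31983.1943 - 11128.8271 = 20854.3672

20854.3672 $


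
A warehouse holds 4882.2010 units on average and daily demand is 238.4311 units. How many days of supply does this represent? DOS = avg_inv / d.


DOS = 4882.2010 / 238.4311 = 20.4764

20.4764 days


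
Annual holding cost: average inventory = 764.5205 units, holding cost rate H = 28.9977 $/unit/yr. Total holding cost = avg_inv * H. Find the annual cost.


Cost = 764.5205 * 28.9977 = 22169.3361

22169.3361 $/yr


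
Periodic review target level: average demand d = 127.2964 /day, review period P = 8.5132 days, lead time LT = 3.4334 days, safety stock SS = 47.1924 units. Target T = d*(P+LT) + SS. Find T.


P + LT = 11.9466
d*(P+LT) = 127.2964 * 11.9466 = 1520.7592
T = 1520.7592 + 47.1924 = 1567.9516

1567.9516 units


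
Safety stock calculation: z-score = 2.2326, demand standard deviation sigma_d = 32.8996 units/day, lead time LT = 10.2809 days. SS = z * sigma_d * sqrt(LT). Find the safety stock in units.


sqrt(LT) = sqrt(10.2809) = 3.2064
SS = 2.2326 * 32.8996 * 3.2064 = 235.5142

235.5142 units


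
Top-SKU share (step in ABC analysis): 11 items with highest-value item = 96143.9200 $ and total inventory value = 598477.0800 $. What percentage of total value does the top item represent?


Top item = 96143.9200
Total = 598477.0800
Percentage = 96143.9200 / 598477.0800 * 100 = 16.0648

16.0648%


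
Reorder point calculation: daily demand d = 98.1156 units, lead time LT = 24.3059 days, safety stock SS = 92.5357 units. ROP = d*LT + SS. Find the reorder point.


d*LT = 98.1156 * 24.3059 = 2384.7880
ROP = 2384.7880 + 92.5357 = 2477.3237

2477.3237 units


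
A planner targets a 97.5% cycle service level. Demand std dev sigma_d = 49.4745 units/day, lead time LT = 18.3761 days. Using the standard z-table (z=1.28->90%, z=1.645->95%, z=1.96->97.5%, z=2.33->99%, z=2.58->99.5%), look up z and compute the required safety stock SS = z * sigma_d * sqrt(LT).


From the table, SL = 97.5% corresponds to z = 1.96
sqrt(LT) = sqrt(18.3761) = 4.2867
SS = 1.96 * 49.4745 * 4.2867 = 415.6848

415.6848 units


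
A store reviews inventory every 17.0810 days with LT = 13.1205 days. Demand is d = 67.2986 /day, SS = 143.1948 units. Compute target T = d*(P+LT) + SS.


P + LT = 30.2015
d*(P+LT) = 67.2986 * 30.2015 = 2032.5187
T = 2032.5187 + 143.1948 = 2175.7135

2175.7135 units


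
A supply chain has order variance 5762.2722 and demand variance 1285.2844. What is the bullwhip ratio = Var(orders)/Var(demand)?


BW = 5762.2722 / 1285.2844 = 4.4833

4.4833


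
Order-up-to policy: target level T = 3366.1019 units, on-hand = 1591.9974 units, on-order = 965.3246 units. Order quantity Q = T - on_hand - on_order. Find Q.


Inventory position = OH + OO = 1591.9974 + 965.3246 = 2557.3220
Q = 3366.1019 - 2557.3220 = 808.7799

808.7799 units


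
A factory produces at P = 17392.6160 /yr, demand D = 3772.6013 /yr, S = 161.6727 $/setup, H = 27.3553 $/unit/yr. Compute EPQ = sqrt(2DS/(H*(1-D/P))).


1 - D/P = 1 - 0.2169 = 0.7831
H*(1-D/P) = 21.4217
2DS = 1219853.2764
EPQ = sqrt(56944.7181) = 238.6309

238.6309 units


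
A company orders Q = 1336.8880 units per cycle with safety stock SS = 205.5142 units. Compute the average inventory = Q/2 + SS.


Q/2 = 668.4440
Avg = 668.4440 + 205.5142 = 873.9582

873.9582 units


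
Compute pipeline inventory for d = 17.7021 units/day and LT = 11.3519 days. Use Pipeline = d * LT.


Pipeline = 17.7021 * 11.3519 = 200.9525

200.9525 units


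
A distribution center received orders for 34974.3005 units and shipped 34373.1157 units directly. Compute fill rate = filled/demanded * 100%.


FR = 34373.1157 / 34974.3005 * 100 = 98.2811

98.2811%


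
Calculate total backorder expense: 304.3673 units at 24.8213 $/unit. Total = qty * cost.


Total = 304.3673 * 24.8213 = 7554.7921

7554.7921 $


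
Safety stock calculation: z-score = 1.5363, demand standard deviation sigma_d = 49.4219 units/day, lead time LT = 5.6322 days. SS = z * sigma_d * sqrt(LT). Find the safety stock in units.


sqrt(LT) = sqrt(5.6322) = 2.3732
SS = 1.5363 * 49.4219 * 2.3732 = 180.1916

180.1916 units


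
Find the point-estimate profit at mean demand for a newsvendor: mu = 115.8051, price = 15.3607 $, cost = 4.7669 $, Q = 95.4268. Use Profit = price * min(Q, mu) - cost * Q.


Sales at mu = min(95.4268, 115.8051) = 95.4268
Revenue = 15.3607 * 95.4268 = 1465.8224
Total cost = 4.7669 * 95.4268 = 454.8900
Profit = 1465.8224 - 454.8900 = 1010.9324

1010.9324 $


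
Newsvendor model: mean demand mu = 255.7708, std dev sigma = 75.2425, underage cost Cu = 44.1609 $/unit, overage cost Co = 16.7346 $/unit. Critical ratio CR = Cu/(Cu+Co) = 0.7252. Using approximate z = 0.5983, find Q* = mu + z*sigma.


CR = Cu/(Cu+Co) = 44.1609/(44.1609+16.7346) = 0.7252
z = 0.5983
Q* = 255.7708 + 0.5983 * 75.2425 = 300.7884

300.7884 units


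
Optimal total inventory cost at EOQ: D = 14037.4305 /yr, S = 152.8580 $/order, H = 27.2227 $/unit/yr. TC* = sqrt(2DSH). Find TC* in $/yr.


2*D*S*H = 116825321.4977
TC* = sqrt(116825321.4977) = 10808.5763

10808.5763 $/yr


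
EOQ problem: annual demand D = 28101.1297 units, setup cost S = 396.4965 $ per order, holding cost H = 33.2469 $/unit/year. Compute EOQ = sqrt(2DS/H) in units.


2*D*S = 2 * 28101.1297 * 396.4965 = 22283999.1442
2*D*S/H = 670257.9532
EOQ = sqrt(670257.9532) = 818.6928

818.6928 units


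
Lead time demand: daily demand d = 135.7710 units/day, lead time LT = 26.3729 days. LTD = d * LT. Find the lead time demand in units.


LTD = 135.7710 * 26.3729 = 3580.6750

3580.6750 units


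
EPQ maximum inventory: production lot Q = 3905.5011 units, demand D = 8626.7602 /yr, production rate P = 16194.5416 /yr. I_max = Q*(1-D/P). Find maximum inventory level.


D/P = 0.5327
1 - D/P = 0.4673
I_max = 3905.5011 * 0.4673 = 1825.0581

1825.0581 units


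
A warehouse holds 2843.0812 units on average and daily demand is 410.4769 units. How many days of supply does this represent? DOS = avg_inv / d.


DOS = 2843.0812 / 410.4769 = 6.9263

6.9263 days


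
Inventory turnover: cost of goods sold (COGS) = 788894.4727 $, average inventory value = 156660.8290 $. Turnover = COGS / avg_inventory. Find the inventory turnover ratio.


Turnover = 788894.4727 / 156660.8290 = 5.0357

5.0357


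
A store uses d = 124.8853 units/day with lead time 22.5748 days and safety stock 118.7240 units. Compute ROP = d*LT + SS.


d*LT = 124.8853 * 22.5748 = 2819.2607
ROP = 2819.2607 + 118.7240 = 2937.9847

2937.9847 units


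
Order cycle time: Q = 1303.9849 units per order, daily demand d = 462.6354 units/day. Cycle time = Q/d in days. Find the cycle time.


Cycle = 1303.9849 / 462.6354 = 2.8186

2.8186 days


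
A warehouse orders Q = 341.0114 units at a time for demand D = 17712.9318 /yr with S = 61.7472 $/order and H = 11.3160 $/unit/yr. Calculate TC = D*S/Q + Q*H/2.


Ordering cost = D*S/Q = 3207.2944
Holding cost = Q*H/2 = 1929.4425
TC = 3207.2944 + 1929.4425 = 5136.7369

5136.7369 $/yr


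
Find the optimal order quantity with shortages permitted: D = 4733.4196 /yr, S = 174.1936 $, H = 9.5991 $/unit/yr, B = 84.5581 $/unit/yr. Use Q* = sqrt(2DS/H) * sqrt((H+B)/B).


sqrt(2DS/H) = 414.4798
sqrt((H+B)/B) = 1.0552
Q* = 414.4798 * 1.0552 = 437.3735

437.3735 units


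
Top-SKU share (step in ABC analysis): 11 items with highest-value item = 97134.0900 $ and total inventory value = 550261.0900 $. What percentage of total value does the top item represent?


Top item = 97134.0900
Total = 550261.0900
Percentage = 97134.0900 / 550261.0900 * 100 = 17.6524

17.6524%


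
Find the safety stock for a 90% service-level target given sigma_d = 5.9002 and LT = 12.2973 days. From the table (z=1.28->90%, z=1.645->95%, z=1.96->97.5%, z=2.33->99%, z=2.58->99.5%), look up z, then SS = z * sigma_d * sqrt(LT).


From the table, SL = 90% corresponds to z = 1.28
sqrt(LT) = sqrt(12.2973) = 3.5068
SS = 1.28 * 5.9002 * 3.5068 = 26.4839

26.4839 units


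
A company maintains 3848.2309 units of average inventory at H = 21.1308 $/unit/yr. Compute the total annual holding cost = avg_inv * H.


Cost = 3848.2309 * 21.1308 = 81316.1975

81316.1975 $/yr


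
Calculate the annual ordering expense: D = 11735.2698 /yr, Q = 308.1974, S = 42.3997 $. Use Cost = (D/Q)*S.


Number of orders = D/Q = 38.0771
Cost = 38.0771 * 42.3997 = 1614.4585

1614.4585 $/yr


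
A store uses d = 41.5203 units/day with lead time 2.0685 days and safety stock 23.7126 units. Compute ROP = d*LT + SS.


d*LT = 41.5203 * 2.0685 = 85.8847
ROP = 85.8847 + 23.7126 = 109.5973

109.5973 units


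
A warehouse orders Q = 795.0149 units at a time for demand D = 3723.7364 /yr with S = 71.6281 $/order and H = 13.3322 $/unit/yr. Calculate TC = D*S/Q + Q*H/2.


Ordering cost = D*S/Q = 335.4958
Holding cost = Q*H/2 = 5299.6488
TC = 335.4958 + 5299.6488 = 5635.1446

5635.1446 $/yr


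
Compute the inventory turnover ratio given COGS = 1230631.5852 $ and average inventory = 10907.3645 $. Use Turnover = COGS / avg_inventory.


Turnover = 1230631.5852 / 10907.3645 = 112.8258

112.8258


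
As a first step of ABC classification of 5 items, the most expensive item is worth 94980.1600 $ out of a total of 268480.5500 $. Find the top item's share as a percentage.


Top item = 94980.1600
Total = 268480.5500
Percentage = 94980.1600 / 268480.5500 * 100 = 35.3769

35.3769%


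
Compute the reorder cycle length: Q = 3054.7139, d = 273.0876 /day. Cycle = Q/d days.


Cycle = 3054.7139 / 273.0876 = 11.1858

11.1858 days


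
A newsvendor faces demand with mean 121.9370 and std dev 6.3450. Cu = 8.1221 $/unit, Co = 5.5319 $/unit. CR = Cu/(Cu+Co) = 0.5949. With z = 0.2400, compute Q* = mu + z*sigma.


CR = Cu/(Cu+Co) = 8.1221/(8.1221+5.5319) = 0.5949
z = 0.2400
Q* = 121.9370 + 0.2400 * 6.3450 = 123.4598

123.4598 units


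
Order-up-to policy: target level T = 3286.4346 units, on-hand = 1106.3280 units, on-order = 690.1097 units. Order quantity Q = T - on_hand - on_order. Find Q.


Inventory position = OH + OO = 1106.3280 + 690.1097 = 1796.4377
Q = 3286.4346 - 1796.4377 = 1489.9969

1489.9969 units


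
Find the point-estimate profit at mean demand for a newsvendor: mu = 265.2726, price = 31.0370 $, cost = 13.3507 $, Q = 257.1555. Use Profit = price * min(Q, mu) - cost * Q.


Sales at mu = min(257.1555, 265.2726) = 257.1555
Revenue = 31.0370 * 257.1555 = 7981.3353
Total cost = 13.3507 * 257.1555 = 3433.2059
Profit = 7981.3353 - 3433.2059 = 4548.1293

4548.1293 $


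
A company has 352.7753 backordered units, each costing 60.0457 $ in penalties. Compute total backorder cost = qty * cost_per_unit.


Total = 352.7753 * 60.0457 = 21182.6398

21182.6398 $


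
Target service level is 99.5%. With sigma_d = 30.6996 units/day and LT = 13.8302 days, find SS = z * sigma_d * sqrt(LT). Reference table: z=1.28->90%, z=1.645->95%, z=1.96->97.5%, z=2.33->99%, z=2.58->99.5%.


From the table, SL = 99.5% corresponds to z = 2.58
sqrt(LT) = sqrt(13.8302) = 3.7189
SS = 2.58 * 30.6996 * 3.7189 = 294.5552

294.5552 units


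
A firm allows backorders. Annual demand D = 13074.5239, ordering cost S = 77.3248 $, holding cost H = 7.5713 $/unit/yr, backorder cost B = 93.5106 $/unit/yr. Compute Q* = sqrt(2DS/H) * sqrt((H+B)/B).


sqrt(2DS/H) = 516.7757
sqrt((H+B)/B) = 1.0397
Q* = 516.7757 * 1.0397 = 537.2895

537.2895 units


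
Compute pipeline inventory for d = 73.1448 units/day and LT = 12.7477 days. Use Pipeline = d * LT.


Pipeline = 73.1448 * 12.7477 = 932.4280

932.4280 units


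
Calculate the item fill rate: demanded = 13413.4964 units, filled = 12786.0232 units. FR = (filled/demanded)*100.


FR = 12786.0232 / 13413.4964 * 100 = 95.3221

95.3221%


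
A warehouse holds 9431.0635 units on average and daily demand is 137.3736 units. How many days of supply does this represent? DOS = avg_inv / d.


DOS = 9431.0635 / 137.3736 = 68.6527

68.6527 days


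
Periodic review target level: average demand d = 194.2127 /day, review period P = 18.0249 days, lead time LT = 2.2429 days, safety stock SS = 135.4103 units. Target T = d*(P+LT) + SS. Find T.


P + LT = 20.2678
d*(P+LT) = 194.2127 * 20.2678 = 3936.2642
T = 3936.2642 + 135.4103 = 4071.6745

4071.6745 units


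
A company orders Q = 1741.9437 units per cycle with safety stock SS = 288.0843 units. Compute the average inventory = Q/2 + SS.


Q/2 = 870.9719
Avg = 870.9719 + 288.0843 = 1159.0561

1159.0561 units


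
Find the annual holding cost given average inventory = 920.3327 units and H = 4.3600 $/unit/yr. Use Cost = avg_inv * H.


Cost = 920.3327 * 4.3600 = 4012.6506

4012.6506 $/yr


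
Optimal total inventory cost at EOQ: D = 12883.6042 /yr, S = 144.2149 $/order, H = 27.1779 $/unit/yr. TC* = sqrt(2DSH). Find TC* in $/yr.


2*D*S*H = 100993494.4691
TC* = sqrt(100993494.4691) = 10049.5520

10049.5520 $/yr


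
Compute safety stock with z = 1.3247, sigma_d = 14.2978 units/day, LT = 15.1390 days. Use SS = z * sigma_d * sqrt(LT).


sqrt(LT) = sqrt(15.1390) = 3.8909
SS = 1.3247 * 14.2978 * 3.8909 = 73.6945

73.6945 units


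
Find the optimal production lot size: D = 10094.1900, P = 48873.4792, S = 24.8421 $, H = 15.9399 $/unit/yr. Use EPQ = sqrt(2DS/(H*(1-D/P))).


1 - D/P = 1 - 0.2065 = 0.7935
H*(1-D/P) = 12.6477
2DS = 501521.7548
EPQ = sqrt(39653.1412) = 199.1310

199.1310 units


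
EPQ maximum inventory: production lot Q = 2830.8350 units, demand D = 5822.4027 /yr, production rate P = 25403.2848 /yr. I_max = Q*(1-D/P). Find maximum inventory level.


D/P = 0.2292
1 - D/P = 0.7708
I_max = 2830.8350 * 0.7708 = 2182.0110

2182.0110 units


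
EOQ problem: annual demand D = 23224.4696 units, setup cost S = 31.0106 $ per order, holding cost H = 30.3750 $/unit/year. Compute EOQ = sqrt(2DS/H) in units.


2*D*S = 2 * 23224.4696 * 31.0106 = 1440409.4740
2*D*S/H = 47420.8880
EOQ = sqrt(47420.8880) = 217.7634

217.7634 units


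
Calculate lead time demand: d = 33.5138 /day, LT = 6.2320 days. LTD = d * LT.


LTD = 33.5138 * 6.2320 = 208.8580

208.8580 units


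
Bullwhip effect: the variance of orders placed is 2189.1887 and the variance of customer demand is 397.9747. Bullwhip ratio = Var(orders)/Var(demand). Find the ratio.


BW = 2189.1887 / 397.9747 = 5.5008

5.5008


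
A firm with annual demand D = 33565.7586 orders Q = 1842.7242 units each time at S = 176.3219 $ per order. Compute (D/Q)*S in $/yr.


Number of orders = D/Q = 18.2153
Cost = 18.2153 * 176.3219 = 3211.7548

3211.7548 $/yr


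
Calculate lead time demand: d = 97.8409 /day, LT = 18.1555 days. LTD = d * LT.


LTD = 97.8409 * 18.1555 = 1776.3505

1776.3505 units


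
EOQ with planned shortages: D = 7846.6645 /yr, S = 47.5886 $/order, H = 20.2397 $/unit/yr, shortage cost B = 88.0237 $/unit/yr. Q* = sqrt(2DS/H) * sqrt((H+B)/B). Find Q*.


sqrt(2DS/H) = 192.0910
sqrt((H+B)/B) = 1.1090
Q* = 192.0910 * 1.1090 = 213.0335

213.0335 units


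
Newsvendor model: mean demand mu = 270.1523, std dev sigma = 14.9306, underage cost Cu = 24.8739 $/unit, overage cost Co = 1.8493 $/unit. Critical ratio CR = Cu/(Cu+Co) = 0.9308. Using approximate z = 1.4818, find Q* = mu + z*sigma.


CR = Cu/(Cu+Co) = 24.8739/(24.8739+1.8493) = 0.9308
z = 1.4818
Q* = 270.1523 + 1.4818 * 14.9306 = 292.2765

292.2765 units


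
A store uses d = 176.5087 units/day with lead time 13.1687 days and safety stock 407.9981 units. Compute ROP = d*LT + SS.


d*LT = 176.5087 * 13.1687 = 2324.3901
ROP = 2324.3901 + 407.9981 = 2732.3882

2732.3882 units


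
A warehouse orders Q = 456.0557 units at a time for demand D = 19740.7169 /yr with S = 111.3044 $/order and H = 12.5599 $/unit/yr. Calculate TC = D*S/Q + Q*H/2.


Ordering cost = D*S/Q = 4817.8954
Holding cost = Q*H/2 = 2864.0070
TC = 4817.8954 + 2864.0070 = 7681.9024

7681.9024 $/yr


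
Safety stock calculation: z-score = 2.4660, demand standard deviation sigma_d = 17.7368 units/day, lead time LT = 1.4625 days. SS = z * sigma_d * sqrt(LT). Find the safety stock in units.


sqrt(LT) = sqrt(1.4625) = 1.2093
SS = 2.4660 * 17.7368 * 1.2093 = 52.8952

52.8952 units


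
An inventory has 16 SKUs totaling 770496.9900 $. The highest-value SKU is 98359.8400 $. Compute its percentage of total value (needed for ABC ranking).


Top item = 98359.8400
Total = 770496.9900
Percentage = 98359.8400 / 770496.9900 * 100 = 12.7658

12.7658%


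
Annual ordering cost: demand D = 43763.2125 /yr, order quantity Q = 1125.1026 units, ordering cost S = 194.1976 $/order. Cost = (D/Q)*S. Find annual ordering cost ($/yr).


Number of orders = D/Q = 38.8971
Cost = 38.8971 * 194.1976 = 7553.7207

7553.7207 $/yr


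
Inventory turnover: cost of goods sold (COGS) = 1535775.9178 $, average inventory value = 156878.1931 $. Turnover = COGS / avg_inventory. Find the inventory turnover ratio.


Turnover = 1535775.9178 / 156878.1931 = 9.7896

9.7896


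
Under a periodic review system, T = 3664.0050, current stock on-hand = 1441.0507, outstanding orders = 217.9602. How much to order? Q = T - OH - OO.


Inventory position = OH + OO = 1441.0507 + 217.9602 = 1659.0109
Q = 3664.0050 - 1659.0109 = 2004.9941

2004.9941 units


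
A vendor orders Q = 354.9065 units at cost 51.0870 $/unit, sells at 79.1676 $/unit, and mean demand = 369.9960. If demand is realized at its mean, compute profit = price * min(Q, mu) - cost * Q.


Sales at mu = min(354.9065, 369.9960) = 354.9065
Revenue = 79.1676 * 354.9065 = 28097.0958
Total cost = 51.0870 * 354.9065 = 18131.1084
Profit = 28097.0958 - 18131.1084 = 9965.9875

9965.9875 $


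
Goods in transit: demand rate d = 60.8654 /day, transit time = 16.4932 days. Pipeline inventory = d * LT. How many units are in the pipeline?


Pipeline = 60.8654 * 16.4932 = 1003.8652

1003.8652 units


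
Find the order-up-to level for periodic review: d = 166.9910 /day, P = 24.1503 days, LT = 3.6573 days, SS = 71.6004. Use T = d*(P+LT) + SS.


P + LT = 27.8076
d*(P+LT) = 166.9910 * 27.8076 = 4643.6189
T = 4643.6189 + 71.6004 = 4715.2193

4715.2193 units


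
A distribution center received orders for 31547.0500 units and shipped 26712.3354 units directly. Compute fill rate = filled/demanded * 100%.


FR = 26712.3354 / 31547.0500 * 100 = 84.6746

84.6746%


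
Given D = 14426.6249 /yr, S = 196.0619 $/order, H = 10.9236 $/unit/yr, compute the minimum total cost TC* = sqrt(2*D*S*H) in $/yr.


2*D*S*H = 61795056.1911
TC* = sqrt(61795056.1911) = 7860.9832

7860.9832 $/yr


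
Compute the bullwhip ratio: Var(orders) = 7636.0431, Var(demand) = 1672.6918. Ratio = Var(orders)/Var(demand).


BW = 7636.0431 / 1672.6918 = 4.5651

4.5651


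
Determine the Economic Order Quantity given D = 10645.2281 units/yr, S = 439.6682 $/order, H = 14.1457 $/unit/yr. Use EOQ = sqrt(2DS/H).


2*D*S = 2 * 10645.2281 * 439.6682 = 9360736.5546
2*D*S/H = 661737.2456
EOQ = sqrt(661737.2456) = 813.4723

813.4723 units


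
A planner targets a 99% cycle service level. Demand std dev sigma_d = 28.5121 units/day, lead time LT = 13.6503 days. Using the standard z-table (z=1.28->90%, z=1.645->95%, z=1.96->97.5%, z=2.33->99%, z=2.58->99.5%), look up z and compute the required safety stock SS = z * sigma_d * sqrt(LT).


From the table, SL = 99% corresponds to z = 2.33
sqrt(LT) = sqrt(13.6503) = 3.6946
SS = 2.33 * 28.5121 * 3.6946 = 245.4462

245.4462 units


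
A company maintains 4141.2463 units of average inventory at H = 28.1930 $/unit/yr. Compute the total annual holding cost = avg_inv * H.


Cost = 4141.2463 * 28.1930 = 116754.1569

116754.1569 $/yr


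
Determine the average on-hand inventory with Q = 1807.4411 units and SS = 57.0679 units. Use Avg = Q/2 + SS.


Q/2 = 903.7206
Avg = 903.7206 + 57.0679 = 960.7885

960.7885 units


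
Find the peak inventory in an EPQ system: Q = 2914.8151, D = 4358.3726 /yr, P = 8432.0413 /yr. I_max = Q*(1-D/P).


D/P = 0.5169
1 - D/P = 0.4831
I_max = 2914.8151 * 0.4831 = 1408.1989

1408.1989 units


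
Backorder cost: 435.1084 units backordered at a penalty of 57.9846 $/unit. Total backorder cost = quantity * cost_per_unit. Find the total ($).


Total = 435.1084 * 57.9846 = 25229.5865

25229.5865 $


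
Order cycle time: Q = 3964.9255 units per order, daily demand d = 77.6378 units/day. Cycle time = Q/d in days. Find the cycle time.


Cycle = 3964.9255 / 77.6378 = 51.0695

51.0695 days


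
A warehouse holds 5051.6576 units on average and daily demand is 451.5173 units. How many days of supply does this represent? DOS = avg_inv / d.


DOS = 5051.6576 / 451.5173 = 11.1882

11.1882 days


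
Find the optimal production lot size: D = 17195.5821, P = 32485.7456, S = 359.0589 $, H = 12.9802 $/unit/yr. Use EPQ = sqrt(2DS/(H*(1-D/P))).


1 - D/P = 1 - 0.5293 = 0.4707
H*(1-D/P) = 6.1094
2DS = 12348453.5874
EPQ = sqrt(2021212.1450) = 1421.6934

1421.6934 units


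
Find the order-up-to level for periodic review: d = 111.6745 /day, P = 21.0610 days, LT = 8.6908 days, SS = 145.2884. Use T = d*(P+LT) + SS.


P + LT = 29.7518
d*(P+LT) = 111.6745 * 29.7518 = 3322.5174
T = 3322.5174 + 145.2884 = 3467.8058

3467.8058 units


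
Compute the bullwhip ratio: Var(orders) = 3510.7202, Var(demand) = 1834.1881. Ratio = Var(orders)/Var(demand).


BW = 3510.7202 / 1834.1881 = 1.9140

1.9140


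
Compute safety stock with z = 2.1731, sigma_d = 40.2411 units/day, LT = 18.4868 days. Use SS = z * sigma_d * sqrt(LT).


sqrt(LT) = sqrt(18.4868) = 4.2996
SS = 2.1731 * 40.2411 * 4.2996 = 375.9936

375.9936 units


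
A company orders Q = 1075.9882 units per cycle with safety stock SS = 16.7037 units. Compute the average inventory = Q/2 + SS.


Q/2 = 537.9941
Avg = 537.9941 + 16.7037 = 554.6978

554.6978 units


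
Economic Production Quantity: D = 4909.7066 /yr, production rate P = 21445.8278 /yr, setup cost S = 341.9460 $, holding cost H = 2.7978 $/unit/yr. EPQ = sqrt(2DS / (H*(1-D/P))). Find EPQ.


1 - D/P = 1 - 0.2289 = 0.7711
H*(1-D/P) = 2.1573
2DS = 3357709.0661
EPQ = sqrt(1556451.4027) = 1247.5782

1247.5782 units


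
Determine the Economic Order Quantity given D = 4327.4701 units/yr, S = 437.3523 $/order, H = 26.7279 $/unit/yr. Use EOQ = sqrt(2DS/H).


2*D*S = 2 * 4327.4701 * 437.3523 = 3785258.0028
2*D*S/H = 141621.9756
EOQ = sqrt(141621.9756) = 376.3270

376.3270 units


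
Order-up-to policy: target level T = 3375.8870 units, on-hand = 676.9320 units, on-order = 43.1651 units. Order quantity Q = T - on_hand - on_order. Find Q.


Inventory position = OH + OO = 676.9320 + 43.1651 = 720.0971
Q = 3375.8870 - 720.0971 = 2655.7899

2655.7899 units


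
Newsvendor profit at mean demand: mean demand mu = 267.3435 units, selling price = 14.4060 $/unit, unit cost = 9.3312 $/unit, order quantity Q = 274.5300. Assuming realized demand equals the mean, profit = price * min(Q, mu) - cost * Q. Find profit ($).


Sales at mu = min(274.5300, 267.3435) = 267.3435
Revenue = 14.4060 * 267.3435 = 3851.3505
Total cost = 9.3312 * 274.5300 = 2561.6943
Profit = 3851.3505 - 2561.6943 = 1289.6561

1289.6561 $


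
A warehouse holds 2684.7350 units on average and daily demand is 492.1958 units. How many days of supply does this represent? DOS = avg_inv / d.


DOS = 2684.7350 / 492.1958 = 5.4546

5.4546 days


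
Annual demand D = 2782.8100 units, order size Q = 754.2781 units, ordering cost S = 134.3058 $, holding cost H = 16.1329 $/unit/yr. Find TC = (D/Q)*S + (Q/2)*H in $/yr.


Ordering cost = D*S/Q = 495.5036
Holding cost = Q*H/2 = 6084.3466
TC = 495.5036 + 6084.3466 = 6579.8502

6579.8502 $/yr


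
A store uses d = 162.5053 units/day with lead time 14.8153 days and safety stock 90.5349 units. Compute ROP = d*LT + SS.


d*LT = 162.5053 * 14.8153 = 2407.5648
ROP = 2407.5648 + 90.5349 = 2498.0997

2498.0997 units


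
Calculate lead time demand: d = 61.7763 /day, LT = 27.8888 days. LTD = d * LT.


LTD = 61.7763 * 27.8888 = 1722.8669

1722.8669 units


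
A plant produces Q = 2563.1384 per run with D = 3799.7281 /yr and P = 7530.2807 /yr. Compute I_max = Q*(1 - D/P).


D/P = 0.5046
1 - D/P = 0.4954
I_max = 2563.1384 * 0.4954 = 1269.7963

1269.7963 units


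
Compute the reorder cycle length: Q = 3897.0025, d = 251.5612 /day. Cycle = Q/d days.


Cycle = 3897.0025 / 251.5612 = 15.4913

15.4913 days


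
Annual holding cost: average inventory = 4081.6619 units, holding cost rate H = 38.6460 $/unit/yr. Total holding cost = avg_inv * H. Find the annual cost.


Cost = 4081.6619 * 38.6460 = 157739.9058

157739.9058 $/yr


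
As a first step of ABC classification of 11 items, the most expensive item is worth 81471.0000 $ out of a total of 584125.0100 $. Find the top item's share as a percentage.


Top item = 81471.0000
Total = 584125.0100
Percentage = 81471.0000 / 584125.0100 * 100 = 13.9475

13.9475%


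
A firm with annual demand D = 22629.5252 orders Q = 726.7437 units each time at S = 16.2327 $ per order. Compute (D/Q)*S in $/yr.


Number of orders = D/Q = 31.1382
Cost = 31.1382 * 16.2327 = 505.4578

505.4578 $/yr


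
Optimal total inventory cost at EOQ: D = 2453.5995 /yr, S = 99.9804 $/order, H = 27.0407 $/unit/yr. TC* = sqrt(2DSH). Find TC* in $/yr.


2*D*S*H = 13266808.7956
TC* = sqrt(13266808.7956) = 3642.3631

3642.3631 $/yr


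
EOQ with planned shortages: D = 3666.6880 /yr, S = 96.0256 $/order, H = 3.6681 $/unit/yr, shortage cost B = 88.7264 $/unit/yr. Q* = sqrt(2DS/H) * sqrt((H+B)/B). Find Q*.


sqrt(2DS/H) = 438.1521
sqrt((H+B)/B) = 1.0205
Q* = 438.1521 * 1.0205 = 447.1174

447.1174 units


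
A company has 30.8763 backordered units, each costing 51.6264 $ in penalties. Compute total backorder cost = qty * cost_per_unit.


Total = 30.8763 * 51.6264 = 1594.0322

1594.0322 $


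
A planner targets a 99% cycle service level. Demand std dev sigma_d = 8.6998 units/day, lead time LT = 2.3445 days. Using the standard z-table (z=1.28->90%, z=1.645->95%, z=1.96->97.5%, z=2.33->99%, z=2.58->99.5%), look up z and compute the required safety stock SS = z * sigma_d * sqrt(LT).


From the table, SL = 99% corresponds to z = 2.33
sqrt(LT) = sqrt(2.3445) = 1.5312
SS = 2.33 * 8.6998 * 1.5312 = 31.0378

31.0378 units


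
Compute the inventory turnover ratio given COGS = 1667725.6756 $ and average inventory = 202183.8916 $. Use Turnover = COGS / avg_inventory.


Turnover = 1667725.6756 / 202183.8916 = 8.2486

8.2486


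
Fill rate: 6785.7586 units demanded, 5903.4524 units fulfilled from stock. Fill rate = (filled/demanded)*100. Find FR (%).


FR = 5903.4524 / 6785.7586 * 100 = 86.9977

86.9977%


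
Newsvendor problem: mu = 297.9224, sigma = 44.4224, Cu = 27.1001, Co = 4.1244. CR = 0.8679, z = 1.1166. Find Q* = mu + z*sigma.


CR = Cu/(Cu+Co) = 27.1001/(27.1001+4.1244) = 0.8679
z = 1.1166
Q* = 297.9224 + 1.1166 * 44.4224 = 347.5245

347.5245 units


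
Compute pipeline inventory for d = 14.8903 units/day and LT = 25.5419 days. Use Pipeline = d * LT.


Pipeline = 14.8903 * 25.5419 = 380.3266

380.3266 units


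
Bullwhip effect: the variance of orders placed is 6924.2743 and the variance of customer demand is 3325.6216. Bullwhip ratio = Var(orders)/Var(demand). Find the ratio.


BW = 6924.2743 / 3325.6216 = 2.0821

2.0821


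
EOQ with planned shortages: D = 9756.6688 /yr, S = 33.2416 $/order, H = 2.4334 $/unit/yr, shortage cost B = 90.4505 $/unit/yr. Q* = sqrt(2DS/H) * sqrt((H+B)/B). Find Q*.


sqrt(2DS/H) = 516.2975
sqrt((H+B)/B) = 1.0134
Q* = 516.2975 * 1.0134 = 523.1964

523.1964 units


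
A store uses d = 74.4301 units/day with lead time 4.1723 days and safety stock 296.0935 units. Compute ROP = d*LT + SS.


d*LT = 74.4301 * 4.1723 = 310.5447
ROP = 310.5447 + 296.0935 = 606.6382

606.6382 units


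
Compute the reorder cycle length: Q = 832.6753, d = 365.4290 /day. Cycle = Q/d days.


Cycle = 832.6753 / 365.4290 = 2.2786

2.2786 days
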